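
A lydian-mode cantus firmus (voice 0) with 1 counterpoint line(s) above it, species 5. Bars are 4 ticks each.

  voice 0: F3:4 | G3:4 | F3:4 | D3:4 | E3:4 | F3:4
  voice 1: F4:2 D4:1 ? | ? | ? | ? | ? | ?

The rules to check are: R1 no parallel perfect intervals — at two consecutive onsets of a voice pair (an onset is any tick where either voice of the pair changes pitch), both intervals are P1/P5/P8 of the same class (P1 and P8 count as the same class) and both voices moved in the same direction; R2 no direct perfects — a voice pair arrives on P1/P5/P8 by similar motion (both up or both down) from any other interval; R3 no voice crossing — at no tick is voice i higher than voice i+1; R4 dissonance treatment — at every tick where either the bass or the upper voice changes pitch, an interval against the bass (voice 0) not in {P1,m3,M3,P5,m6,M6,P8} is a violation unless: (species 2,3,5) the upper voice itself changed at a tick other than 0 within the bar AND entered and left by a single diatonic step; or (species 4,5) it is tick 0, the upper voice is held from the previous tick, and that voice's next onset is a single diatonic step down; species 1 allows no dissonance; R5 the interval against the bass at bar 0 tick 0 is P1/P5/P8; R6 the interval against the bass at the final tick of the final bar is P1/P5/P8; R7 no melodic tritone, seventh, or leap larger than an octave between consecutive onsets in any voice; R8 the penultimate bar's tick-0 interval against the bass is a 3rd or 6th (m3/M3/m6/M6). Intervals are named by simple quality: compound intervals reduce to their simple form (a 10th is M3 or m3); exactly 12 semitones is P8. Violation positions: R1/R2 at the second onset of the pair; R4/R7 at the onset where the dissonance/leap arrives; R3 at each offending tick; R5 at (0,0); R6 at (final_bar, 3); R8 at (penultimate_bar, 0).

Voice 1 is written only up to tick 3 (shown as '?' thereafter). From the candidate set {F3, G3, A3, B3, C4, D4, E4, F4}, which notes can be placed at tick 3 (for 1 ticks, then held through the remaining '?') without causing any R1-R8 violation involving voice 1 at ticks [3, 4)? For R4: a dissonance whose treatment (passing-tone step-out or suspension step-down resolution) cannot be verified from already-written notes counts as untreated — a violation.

F3: legal
G3: violates R4
A3: legal
B3: violates R4
C4: legal
D4: legal
E4: violates R4
F4: legal

{A3, C4, D4, F3, F4}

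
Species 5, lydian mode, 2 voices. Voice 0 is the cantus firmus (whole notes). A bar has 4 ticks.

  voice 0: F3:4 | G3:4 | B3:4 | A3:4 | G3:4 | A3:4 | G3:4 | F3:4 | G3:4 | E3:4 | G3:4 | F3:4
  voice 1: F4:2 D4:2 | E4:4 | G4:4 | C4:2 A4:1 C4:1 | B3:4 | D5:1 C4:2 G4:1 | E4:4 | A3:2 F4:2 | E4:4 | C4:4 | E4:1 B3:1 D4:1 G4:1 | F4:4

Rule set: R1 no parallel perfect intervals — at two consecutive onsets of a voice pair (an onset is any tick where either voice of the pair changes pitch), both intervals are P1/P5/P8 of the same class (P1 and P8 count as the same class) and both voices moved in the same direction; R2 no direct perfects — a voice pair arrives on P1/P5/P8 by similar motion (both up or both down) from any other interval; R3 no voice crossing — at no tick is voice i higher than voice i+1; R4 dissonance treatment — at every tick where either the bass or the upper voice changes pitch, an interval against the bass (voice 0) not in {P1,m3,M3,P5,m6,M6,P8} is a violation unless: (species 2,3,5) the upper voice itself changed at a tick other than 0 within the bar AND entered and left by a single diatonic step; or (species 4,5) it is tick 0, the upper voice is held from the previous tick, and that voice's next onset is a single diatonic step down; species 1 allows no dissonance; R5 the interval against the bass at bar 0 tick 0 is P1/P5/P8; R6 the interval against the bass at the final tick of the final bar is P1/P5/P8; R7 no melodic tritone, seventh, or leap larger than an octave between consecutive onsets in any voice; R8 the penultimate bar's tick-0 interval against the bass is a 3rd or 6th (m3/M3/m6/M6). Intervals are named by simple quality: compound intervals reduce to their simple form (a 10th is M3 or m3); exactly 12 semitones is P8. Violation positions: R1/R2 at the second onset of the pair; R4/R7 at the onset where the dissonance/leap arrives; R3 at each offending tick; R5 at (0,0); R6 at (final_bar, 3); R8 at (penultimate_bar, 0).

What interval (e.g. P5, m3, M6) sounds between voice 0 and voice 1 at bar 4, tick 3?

voice 0=G3 voice 1=B3 -> M3

M3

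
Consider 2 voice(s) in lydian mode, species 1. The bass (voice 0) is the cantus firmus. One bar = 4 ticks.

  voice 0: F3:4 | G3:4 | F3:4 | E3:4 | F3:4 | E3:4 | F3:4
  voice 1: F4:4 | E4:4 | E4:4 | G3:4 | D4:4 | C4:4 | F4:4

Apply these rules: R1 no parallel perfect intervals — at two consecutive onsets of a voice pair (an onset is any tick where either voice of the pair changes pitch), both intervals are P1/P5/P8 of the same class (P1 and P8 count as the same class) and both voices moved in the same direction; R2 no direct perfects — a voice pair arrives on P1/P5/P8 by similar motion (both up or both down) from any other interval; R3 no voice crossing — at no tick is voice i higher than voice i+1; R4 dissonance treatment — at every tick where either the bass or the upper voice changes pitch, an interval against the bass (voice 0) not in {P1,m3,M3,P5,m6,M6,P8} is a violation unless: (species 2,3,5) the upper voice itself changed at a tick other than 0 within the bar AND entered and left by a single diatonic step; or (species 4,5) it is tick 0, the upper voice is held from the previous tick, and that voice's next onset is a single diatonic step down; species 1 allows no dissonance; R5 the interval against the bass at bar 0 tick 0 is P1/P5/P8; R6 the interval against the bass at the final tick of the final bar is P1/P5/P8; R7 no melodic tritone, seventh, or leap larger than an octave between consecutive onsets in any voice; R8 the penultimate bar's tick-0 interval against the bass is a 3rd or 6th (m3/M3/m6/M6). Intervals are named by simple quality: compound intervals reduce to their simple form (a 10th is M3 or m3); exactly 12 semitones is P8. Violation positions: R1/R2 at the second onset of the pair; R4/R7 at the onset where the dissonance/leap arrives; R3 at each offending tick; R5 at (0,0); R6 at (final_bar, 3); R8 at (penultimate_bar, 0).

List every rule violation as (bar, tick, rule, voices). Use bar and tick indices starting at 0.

bar 0: v0=F3 v1=F4 downbeat P8
bar 1: v0=G3 v1=E4 downbeat M6
bar 2: v0=F3 v1=E4 downbeat M7
bar 3: v0=E3 v1=G3 downbeat m3
bar 4: v0=F3 v1=D4 downbeat M6
bar 5: v0=E3 v1=C4 downbeat m6
bar 6: v0=F3 v1=F4 downbeat P8
  -> R4 @ bar 2 tick 0 v(0, 1): F3/E4 M7 untreated
  -> R2 @ bar 6 tick 0 v(0, 1): E3/C4 m6 -> F3/F4 P8 similar

(2, 0, R4, (0, 1))
(6, 0, R2, (0, 1))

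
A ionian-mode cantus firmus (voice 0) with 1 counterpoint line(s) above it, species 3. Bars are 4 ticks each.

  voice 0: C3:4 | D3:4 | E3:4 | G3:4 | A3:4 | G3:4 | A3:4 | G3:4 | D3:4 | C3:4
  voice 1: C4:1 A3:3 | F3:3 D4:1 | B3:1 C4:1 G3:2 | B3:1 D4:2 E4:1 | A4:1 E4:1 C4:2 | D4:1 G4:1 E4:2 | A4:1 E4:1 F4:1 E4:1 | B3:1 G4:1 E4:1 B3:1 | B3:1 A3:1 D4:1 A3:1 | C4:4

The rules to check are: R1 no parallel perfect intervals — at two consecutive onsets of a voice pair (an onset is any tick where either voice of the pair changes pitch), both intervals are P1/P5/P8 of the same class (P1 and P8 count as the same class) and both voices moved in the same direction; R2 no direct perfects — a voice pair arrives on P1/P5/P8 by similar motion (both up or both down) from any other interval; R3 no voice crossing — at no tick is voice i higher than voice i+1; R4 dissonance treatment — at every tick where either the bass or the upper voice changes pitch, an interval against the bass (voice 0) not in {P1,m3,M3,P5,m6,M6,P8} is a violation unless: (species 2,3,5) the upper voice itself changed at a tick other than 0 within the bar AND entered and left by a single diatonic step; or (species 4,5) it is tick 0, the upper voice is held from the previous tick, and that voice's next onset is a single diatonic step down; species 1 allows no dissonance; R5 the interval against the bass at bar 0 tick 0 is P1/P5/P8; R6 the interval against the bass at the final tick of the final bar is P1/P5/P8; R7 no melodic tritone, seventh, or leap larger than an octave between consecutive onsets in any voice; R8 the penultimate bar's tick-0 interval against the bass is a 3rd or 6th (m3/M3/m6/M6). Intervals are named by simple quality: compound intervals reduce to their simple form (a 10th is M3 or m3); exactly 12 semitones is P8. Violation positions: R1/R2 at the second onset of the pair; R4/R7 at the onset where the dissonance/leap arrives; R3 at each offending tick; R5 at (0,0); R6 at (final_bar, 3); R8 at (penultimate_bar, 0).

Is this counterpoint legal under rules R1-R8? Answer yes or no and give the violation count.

bar 0: v0=C3 v1=C4 (P8)
bar 1: v0=D3 v1=F3 (m3)
bar 2: v0=E3 v1=B3 (P5)
bar 3: v0=G3 v1=B3 (M3)
bar 4: v0=A3 v1=A4 (P8)
bar 5: v0=G3 v1=D4 (P5)
bar 6: v0=A3 v1=A4 (P8)
bar 7: v0=G3 v1=B3 (M3)
bar 8: v0=D3 v1=B3 (M6)
bar 9: v0=C3 v1=C4 (P8)
  R2 @ bar4.0: G3/E4 M6 -> A3/A4 P8 similar
  R2 @ bar6.0: G3/E4 M6 -> A3/A4 P8 similar

No (2 violations)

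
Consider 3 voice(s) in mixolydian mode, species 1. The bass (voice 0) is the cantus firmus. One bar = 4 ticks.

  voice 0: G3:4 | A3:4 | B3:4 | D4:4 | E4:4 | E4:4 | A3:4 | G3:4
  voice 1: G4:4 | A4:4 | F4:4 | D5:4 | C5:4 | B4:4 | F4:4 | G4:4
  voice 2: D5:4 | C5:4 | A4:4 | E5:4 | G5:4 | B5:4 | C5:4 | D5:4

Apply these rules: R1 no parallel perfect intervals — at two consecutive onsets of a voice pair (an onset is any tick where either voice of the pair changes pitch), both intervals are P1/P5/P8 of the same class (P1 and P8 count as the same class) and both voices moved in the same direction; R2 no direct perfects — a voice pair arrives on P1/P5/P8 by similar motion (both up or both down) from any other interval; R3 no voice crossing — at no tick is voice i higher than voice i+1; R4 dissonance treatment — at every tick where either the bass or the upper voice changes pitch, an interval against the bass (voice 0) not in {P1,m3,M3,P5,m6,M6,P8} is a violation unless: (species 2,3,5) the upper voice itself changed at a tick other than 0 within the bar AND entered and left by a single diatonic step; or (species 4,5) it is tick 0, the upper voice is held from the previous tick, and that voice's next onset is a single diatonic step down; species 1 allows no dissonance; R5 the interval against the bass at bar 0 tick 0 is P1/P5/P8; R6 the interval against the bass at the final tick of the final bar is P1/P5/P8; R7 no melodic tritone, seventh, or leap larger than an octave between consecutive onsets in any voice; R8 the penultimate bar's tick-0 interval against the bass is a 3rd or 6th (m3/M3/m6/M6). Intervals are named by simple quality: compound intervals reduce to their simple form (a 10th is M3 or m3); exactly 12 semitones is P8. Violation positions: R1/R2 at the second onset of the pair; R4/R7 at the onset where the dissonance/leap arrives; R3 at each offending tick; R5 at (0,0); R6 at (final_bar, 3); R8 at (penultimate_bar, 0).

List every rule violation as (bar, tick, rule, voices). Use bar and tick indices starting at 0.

bar 0: v0=G3 v1=G4 v2=D5 downbeat P5
bar 1: v0=A3 v1=A4 v2=C5 downbeat m3
bar 2: v0=B3 v1=F4 v2=A4 downbeat m7
bar 3: v0=D4 v1=D5 v2=E5 downbeat M2
bar 4: v0=E4 v1=C5 v2=G5 downbeat m3
bar 5: v0=E4 v1=B4 v2=B5 downbeat P5
bar 6: v0=A3 v1=F4 v2=C5 downbeat m3
bar 7: v0=G3 v1=G4 v2=D5 downbeat P5
  -> R1 @ bar 1 tick 0 v(0, 1): G3/G4 P8 -> A3/A4 P8 similar
  -> R4 @ bar 2 tick 0 v(0, 1): B3/F4 TT untreated
  -> R4 @ bar 2 tick 0 v(0, 2): B3/A4 m7 untreated
  -> R2 @ bar 3 tick 0 v(0, 1): B3/F4 TT -> D4/D5 P8 similar
  -> R4 @ bar 3 tick 0 v(0, 2): D4/E5 M2 untreated
  -> R2 @ bar 6 tick 0 v(1, 2): B4/B5 P8 -> F4/C5 P5 similar
  -> R7 @ bar 6 tick 0 v(1,): B4->F4 leap 6st
  -> R7 @ bar 6 tick 0 v(2,): B5->C5 leap 11st
  -> R1 @ bar 7 tick 0 v(1, 2): F4/C5 P5 -> G4/D5 P5 similar

(1, 0, R1, (0, 1))
(2, 0, R4, (0, 1))
(2, 0, R4, (0, 2))
(3, 0, R2, (0, 1))
(3, 0, R4, (0, 2))
(6, 0, R2, (1, 2))
(6, 0, R7, (1,))
(6, 0, R7, (2,))
(7, 0, R1, (1, 2))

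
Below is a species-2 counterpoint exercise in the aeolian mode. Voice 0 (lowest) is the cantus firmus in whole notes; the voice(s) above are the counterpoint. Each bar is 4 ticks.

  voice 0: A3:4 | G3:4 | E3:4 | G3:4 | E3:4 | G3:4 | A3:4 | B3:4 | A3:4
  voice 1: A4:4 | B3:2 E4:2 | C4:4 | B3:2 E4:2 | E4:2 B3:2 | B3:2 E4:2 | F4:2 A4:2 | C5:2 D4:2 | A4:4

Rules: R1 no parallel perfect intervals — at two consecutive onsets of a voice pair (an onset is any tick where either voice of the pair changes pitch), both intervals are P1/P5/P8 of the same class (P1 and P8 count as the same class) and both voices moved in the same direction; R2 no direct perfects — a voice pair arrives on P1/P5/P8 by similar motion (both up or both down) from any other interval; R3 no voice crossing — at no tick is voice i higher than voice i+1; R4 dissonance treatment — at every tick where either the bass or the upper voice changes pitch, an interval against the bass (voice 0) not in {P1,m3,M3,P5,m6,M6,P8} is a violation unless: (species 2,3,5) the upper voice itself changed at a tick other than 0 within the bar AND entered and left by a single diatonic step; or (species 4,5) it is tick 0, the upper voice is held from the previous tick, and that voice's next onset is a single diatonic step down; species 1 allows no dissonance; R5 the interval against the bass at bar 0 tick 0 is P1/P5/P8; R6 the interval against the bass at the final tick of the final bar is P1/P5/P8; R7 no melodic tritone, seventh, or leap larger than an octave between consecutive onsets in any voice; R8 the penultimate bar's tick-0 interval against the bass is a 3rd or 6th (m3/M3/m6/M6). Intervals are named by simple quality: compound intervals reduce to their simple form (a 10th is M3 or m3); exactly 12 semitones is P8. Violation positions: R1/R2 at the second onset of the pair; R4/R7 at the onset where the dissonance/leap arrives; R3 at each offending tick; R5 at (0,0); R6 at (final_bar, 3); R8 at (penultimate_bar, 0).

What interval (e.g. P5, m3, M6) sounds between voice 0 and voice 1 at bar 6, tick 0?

m6

voice 0=A3 voice 1=F4 -> m6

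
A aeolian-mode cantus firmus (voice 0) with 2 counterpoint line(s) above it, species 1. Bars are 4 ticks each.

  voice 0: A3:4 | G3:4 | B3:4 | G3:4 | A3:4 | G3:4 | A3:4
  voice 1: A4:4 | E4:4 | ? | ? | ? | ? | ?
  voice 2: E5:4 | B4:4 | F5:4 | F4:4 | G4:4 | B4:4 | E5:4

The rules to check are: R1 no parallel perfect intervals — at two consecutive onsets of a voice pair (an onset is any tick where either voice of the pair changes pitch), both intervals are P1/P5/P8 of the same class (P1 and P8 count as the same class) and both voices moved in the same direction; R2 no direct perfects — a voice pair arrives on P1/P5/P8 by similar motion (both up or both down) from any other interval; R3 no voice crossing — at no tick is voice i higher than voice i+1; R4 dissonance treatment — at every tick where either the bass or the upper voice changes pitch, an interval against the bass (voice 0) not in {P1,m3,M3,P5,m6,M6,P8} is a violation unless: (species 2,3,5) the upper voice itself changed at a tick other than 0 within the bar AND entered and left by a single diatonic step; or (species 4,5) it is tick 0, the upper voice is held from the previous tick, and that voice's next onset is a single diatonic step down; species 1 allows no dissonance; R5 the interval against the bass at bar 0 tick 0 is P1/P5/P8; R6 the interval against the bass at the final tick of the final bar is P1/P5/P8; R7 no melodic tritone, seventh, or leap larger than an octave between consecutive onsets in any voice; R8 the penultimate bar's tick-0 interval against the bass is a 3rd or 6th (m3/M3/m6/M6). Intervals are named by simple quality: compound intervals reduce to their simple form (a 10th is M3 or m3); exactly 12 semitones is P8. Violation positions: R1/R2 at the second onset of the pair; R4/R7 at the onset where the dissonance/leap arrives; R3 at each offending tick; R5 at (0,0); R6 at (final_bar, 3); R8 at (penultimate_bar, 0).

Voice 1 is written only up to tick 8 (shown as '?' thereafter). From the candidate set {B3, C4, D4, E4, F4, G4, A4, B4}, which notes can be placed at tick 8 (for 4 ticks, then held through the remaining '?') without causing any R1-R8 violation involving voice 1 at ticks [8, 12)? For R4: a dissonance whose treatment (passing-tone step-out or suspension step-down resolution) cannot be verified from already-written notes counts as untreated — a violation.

{B3, D4, G4}

B3: legal
C4: violates R4
D4: legal
E4: violates R4
F4: violates R2,R4
G4: legal
A4: violates R4
B4: violates R2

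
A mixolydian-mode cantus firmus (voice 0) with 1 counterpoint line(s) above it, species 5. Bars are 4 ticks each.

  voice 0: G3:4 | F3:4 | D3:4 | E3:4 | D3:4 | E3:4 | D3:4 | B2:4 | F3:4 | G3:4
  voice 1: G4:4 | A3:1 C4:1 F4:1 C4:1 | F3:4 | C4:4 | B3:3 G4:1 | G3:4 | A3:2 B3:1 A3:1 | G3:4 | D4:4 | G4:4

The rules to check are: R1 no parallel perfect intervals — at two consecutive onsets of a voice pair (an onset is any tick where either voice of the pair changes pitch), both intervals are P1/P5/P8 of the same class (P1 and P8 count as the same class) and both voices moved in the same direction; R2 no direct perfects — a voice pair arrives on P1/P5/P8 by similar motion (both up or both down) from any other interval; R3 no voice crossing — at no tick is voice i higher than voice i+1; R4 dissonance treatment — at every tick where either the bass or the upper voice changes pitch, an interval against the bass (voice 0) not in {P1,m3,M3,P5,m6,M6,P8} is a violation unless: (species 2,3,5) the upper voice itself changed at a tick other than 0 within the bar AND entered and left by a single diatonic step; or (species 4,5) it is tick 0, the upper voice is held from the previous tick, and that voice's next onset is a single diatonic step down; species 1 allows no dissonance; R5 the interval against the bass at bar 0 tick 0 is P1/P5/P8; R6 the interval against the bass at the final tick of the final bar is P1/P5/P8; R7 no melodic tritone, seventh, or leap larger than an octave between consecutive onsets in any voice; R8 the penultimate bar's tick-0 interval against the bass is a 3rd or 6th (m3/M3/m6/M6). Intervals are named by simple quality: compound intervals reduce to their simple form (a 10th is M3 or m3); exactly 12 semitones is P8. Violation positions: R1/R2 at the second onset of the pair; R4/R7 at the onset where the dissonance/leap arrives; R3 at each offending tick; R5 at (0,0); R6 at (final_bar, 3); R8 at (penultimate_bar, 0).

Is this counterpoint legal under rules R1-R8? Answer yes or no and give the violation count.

bar 0: v0=G3 v1=G4 (P8)
bar 1: v0=F3 v1=A3 (M3)
bar 2: v0=D3 v1=F3 (m3)
bar 3: v0=E3 v1=C4 (m6)
bar 4: v0=D3 v1=B3 (M6)
bar 5: v0=E3 v1=G3 (m3)
bar 6: v0=D3 v1=A3 (P5)
bar 7: v0=B2 v1=G3 (m6)
bar 8: v0=F3 v1=D4 (M6)
bar 9: v0=G3 v1=G4 (P8)
  R7 @ bar1.0: G4->A3 leap 10st
  R4 @ bar4.3: D3/G4 P4 untreated
  R7 @ bar8.0: B2->F3 leap 6st
  R2 @ bar9.0: F3/D4 M6 -> G3/G4 P8 similar

No (4 violations)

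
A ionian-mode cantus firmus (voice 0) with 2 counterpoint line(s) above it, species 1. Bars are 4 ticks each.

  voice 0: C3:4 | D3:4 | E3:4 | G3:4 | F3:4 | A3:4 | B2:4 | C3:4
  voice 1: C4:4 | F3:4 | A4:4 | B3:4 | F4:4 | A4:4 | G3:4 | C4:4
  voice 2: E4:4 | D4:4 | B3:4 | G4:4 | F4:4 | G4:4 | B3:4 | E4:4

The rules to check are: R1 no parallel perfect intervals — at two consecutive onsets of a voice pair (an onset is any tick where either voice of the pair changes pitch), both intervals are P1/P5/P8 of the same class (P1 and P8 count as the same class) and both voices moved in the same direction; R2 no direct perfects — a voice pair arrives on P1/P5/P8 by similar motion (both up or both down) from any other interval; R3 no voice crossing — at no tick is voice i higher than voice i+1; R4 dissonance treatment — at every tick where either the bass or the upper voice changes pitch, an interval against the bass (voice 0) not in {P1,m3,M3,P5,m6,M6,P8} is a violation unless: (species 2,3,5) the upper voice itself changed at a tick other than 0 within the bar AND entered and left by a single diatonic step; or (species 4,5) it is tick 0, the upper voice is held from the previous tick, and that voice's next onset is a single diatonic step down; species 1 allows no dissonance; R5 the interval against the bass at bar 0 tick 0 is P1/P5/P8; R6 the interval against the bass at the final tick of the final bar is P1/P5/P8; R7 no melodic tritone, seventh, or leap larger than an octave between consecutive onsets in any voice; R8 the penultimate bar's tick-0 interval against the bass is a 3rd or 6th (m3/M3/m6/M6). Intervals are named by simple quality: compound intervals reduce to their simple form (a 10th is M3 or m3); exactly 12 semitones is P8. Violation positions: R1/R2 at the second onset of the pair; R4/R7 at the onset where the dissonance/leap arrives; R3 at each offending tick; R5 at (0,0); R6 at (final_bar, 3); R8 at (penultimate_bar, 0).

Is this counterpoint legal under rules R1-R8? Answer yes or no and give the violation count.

bar 0: v0=C3 v1=C4 v2=E4 (M3)
bar 1: v0=D3 v1=F3 v2=D4 (P8)
bar 2: v0=E3 v1=A4 v2=B3 (P5)
bar 3: v0=G3 v1=B3 v2=G4 (P8)
bar 4: v0=F3 v1=F4 v2=F4 (P8)
bar 5: v0=A3 v1=A4 v2=G4 (m7)
bar 6: v0=B2 v1=G3 v2=B3 (P8)
bar 7: v0=C3 v1=C4 v2=E4 (M3)
  R5 @ bar0.0: opens on M3
  R3 @ bar2.0: A4 above B3
  R4 @ bar2.0: E3/A4 P4 untreated
  R7 @ bar2.0: F3->A4 leap 16st
  R3 @ bar2.1: A4 above B3
  R3 @ bar2.2: A4 above B3
  R3 @ bar2.3: A4 above B3
  R2 @ bar3.0: E3/B3 P5 -> G3/G4 P8 similar
  R7 @ bar3.0: A4->B3 leap 10st
  R1 @ bar4.0: G3/G4 P8 -> F3/F4 P8 similar
  R7 @ bar4.0: B3->F4 leap 6st
  R1 @ bar5.0: F3/F4 P8 -> A3/A4 P8 similar
  R3 @ bar5.0: A4 above G4
  R4 @ bar5.0: A3/G4 m7 untreated
  R3 @ bar5.1: A4 above G4
  R3 @ bar5.2: A4 above G4
  R3 @ bar5.3: A4 above G4
  R2 @ bar6.0: A3/G4 m7 -> B2/B3 P8 similar
  R7 @ bar6.0: A3->B2 leap 10st
  R7 @ bar6.0: A4->G3 leap 14st
  R8 @ bar6.0: penult P8 not 3rd/6th
  R2 @ bar7.0: B2/G3 m6 -> C3/C4 P8 similar
  R6 @ bar7.3: closes on M3

No (23 violations)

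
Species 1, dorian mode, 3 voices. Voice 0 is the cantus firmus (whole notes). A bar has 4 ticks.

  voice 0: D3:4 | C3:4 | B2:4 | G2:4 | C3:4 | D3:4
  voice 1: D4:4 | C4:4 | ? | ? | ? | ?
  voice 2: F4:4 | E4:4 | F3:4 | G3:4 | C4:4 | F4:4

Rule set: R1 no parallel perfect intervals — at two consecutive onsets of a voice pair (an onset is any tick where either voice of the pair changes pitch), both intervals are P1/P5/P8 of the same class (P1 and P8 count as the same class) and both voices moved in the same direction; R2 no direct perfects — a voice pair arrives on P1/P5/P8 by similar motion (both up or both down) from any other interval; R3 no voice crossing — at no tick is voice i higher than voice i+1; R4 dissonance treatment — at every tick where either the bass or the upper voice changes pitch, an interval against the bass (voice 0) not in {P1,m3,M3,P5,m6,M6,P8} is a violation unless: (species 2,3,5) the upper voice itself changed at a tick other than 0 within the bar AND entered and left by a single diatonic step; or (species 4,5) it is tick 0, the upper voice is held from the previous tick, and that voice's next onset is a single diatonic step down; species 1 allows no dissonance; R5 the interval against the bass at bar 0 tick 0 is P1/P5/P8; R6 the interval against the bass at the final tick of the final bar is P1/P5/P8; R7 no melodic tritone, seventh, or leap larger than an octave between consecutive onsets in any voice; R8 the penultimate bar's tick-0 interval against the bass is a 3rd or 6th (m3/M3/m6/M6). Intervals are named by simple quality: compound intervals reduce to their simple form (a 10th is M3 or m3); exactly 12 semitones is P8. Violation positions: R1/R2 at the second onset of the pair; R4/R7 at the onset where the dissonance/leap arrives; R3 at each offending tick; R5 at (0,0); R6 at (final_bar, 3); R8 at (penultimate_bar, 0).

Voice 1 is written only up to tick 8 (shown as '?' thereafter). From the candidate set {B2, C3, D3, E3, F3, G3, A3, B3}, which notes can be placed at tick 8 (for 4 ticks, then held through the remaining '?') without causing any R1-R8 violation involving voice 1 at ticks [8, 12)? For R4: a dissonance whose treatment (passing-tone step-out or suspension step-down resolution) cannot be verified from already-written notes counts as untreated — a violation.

B2: violates R1,R7
C3: violates R4
D3: violates R7
E3: violates R4
F3: violates R2,R4
G3: violates R3
A3: violates R3,R4
B3: violates R1,R3

{}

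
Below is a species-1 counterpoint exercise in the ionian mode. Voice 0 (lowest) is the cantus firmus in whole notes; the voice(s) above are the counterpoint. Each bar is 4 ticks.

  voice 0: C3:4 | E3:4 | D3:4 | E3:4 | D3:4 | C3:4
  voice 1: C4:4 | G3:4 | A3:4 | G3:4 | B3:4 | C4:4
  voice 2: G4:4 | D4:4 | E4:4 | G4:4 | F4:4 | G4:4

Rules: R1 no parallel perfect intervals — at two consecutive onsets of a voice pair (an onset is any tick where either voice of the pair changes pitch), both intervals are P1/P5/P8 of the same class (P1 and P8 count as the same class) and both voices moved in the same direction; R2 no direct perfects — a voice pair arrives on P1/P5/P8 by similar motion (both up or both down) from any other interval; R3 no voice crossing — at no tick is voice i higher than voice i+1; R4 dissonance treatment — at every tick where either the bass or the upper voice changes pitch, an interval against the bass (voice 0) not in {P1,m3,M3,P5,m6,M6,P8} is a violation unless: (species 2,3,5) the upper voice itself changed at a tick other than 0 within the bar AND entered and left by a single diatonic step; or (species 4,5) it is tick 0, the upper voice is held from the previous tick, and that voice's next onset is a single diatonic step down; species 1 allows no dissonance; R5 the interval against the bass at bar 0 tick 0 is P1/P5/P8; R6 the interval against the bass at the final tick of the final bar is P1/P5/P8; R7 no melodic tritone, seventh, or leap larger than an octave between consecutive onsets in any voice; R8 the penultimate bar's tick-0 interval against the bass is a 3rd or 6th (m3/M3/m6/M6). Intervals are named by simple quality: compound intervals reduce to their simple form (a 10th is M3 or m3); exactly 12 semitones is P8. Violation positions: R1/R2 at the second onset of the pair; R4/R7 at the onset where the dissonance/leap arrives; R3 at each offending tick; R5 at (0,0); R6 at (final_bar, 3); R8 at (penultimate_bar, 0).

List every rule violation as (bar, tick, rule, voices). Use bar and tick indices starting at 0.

(1, 0, R1, (1, 2))
(1, 0, R4, (0, 2))
(2, 0, R1, (1, 2))
(2, 0, R4, (0, 2))
(5, 0, R2, (1, 2))

bar 0: v0=C3 v1=C4 v2=G4 downbeat P5
bar 1: v0=E3 v1=G3 v2=D4 downbeat m7
bar 2: v0=D3 v1=A3 v2=E4 downbeat M2
bar 3: v0=E3 v1=G3 v2=G4 downbeat m3
bar 4: v0=D3 v1=B3 v2=F4 downbeat m3
bar 5: v0=C3 v1=C4 v2=G4 downbeat P5
  -> R1 @ bar 1 tick 0 v(1, 2): C4/G4 P5 -> G3/D4 P5 similar
  -> R4 @ bar 1 tick 0 v(0, 2): E3/D4 m7 untreated
  -> R1 @ bar 2 tick 0 v(1, 2): G3/D4 P5 -> A3/E4 P5 similar
  -> R4 @ bar 2 tick 0 v(0, 2): D3/E4 M2 untreated
  -> R2 @ bar 5 tick 0 v(1, 2): B3/F4 TT -> C4/G4 P5 similar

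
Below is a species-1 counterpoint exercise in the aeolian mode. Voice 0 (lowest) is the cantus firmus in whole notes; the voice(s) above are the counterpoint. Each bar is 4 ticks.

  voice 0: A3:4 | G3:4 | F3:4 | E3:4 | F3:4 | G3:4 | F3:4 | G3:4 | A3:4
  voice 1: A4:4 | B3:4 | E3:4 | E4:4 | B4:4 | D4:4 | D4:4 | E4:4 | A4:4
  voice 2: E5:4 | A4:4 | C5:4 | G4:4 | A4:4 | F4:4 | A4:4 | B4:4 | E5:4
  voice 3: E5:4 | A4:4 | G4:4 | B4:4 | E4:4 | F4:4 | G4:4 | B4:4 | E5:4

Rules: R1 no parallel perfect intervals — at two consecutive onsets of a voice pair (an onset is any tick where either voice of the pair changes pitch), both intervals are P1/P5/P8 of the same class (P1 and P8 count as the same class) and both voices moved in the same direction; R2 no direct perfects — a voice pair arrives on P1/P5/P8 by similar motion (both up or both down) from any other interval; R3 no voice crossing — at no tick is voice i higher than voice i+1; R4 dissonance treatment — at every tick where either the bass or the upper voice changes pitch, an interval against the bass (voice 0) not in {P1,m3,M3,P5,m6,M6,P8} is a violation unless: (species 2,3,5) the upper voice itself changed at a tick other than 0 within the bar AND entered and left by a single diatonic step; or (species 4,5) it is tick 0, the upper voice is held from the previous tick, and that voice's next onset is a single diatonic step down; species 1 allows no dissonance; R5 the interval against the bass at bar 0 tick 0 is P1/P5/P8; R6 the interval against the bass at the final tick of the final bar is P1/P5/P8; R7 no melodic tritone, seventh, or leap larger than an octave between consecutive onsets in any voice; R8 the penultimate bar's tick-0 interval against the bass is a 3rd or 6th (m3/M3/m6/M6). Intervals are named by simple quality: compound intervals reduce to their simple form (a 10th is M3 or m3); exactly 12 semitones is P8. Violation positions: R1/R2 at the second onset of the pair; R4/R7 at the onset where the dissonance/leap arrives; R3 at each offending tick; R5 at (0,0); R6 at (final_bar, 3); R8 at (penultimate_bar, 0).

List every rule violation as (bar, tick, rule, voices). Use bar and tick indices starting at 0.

(1, 0, R1, (2, 3))
(1, 0, R4, (0, 2))
(1, 0, R4, (0, 3))
(1, 0, R7, (1,))
(2, 0, R3, (0, 1))
(2, 0, R3, (2, 3))
(2, 0, R4, (0, 1))
(2, 0, R4, (0, 3))
(2, 1, R3, (0, 1))
(2, 1, R3, (2, 3))
(2, 2, R3, (0, 1))
(2, 2, R3, (2, 3))
(2, 3, R3, (0, 1))
(2, 3, R3, (2, 3))
(3, 0, R2, (1, 3))
(4, 0, R3, (1, 2))
(4, 0, R3, (2, 3))
(4, 0, R4, (0, 1))
(4, 0, R4, (0, 3))
(4, 1, R3, (1, 2))
(4, 1, R3, (2, 3))
(4, 2, R3, (1, 2))
(4, 2, R3, (2, 3))
(4, 3, R3, (1, 2))
(4, 3, R3, (2, 3))
(5, 0, R4, (0, 2))
(5, 0, R4, (0, 3))
(6, 0, R3, (2, 3))
(6, 0, R4, (0, 3))
(6, 1, R3, (2, 3))
(6, 2, R3, (2, 3))
(6, 3, R3, (2, 3))
(7, 0, R1, (1, 2))
(7, 0, R2, (1, 3))
(7, 0, R2, (2, 3))
(8, 0, R1, (1, 2))
(8, 0, R1, (1, 3))
(8, 0, R1, (2, 3))
(8, 0, R2, (0, 1))
(8, 0, R2, (0, 2))
(8, 0, R2, (0, 3))

bar 0: v0=A3 v1=A4 v2=E5 v3=E5 downbeat P5
bar 1: v0=G3 v1=B3 v2=A4 v3=A4 downbeat M2
bar 2: v0=F3 v1=E3 v2=C5 v3=G4 downbeat M2
bar 3: v0=E3 v1=E4 v2=G4 v3=B4 downbeat P5
bar 4: v0=F3 v1=B4 v2=A4 v3=E4 downbeat M7
bar 5: v0=G3 v1=D4 v2=F4 v3=F4 downbeat m7
bar 6: v0=F3 v1=D4 v2=A4 v3=G4 downbeat M2
bar 7: v0=G3 v1=E4 v2=B4 v3=B4 downbeat M3
bar 8: v0=A3 v1=A4 v2=E5 v3=E5 downbeat P5
  -> R1 @ bar 1 tick 0 v(2, 3): E5/E5 P1 -> A4/A4 P1 similar
  -> R4 @ bar 1 tick 0 v(0, 2): G3/A4 M2 untreated
  -> R4 @ bar 1 tick 0 v(0, 3): G3/A4 M2 untreated
  -> R7 @ bar 1 tick 0 v(1,): A4->B3 leap 10st
  -> R3 @ bar 2 tick 0 v(0, 1): F3 above E3
  -> R3 @ bar 2 tick 0 v(2, 3): C5 above G4
  -> R4 @ bar 2 tick 0 v(0, 1): F3/E3 m2 untreated
  -> R4 @ bar 2 tick 0 v(0, 3): F3/G4 M2 untreated
  -> R3 @ bar 2 tick 1 v(0, 1): F3 above E3
  -> R3 @ bar 2 tick 1 v(2, 3): C5 above G4
  -> R3 @ bar 2 tick 2 v(0, 1): F3 above E3
  -> R3 @ bar 2 tick 2 v(2, 3): C5 above G4
  -> R3 @ bar 2 tick 3 v(0, 1): F3 above E3
  -> R3 @ bar 2 tick 3 v(2, 3): C5 above G4
  -> R2 @ bar 3 tick 0 v(1, 3): E3/G4 m3 -> E4/B4 P5 similar
  -> R3 @ bar 4 tick 0 v(1, 2): B4 above A4
  -> R3 @ bar 4 tick 0 v(2, 3): A4 above E4
  -> R4 @ bar 4 tick 0 v(0, 1): F3/B4 TT untreated
  -> R4 @ bar 4 tick 0 v(0, 3): F3/E4 M7 untreated
  -> R3 @ bar 4 tick 1 v(1, 2): B4 above A4
  -> R3 @ bar 4 tick 1 v(2, 3): A4 above E4
  -> R3 @ bar 4 tick 2 v(1, 2): B4 above A4
  -> R3 @ bar 4 tick 2 v(2, 3): A4 above E4
  -> R3 @ bar 4 tick 3 v(1, 2): B4 above A4
  -> R3 @ bar 4 tick 3 v(2, 3): A4 above E4
  -> R4 @ bar 5 tick 0 v(0, 2): G3/F4 m7 untreated
  -> R4 @ bar 5 tick 0 v(0, 3): G3/F4 m7 untreated
  -> R3 @ bar 6 tick 0 v(2, 3): A4 above G4
  -> R4 @ bar 6 tick 0 v(0, 3): F3/G4 M2 untreated
  -> R3 @ bar 6 tick 1 v(2, 3): A4 above G4
  -> R3 @ bar 6 tick 2 v(2, 3): A4 above G4
  -> R3 @ bar 6 tick 3 v(2, 3): A4 above G4
  -> R1 @ bar 7 tick 0 v(1, 2): D4/A4 P5 -> E4/B4 P5 similar
  -> R2 @ bar 7 tick 0 v(1, 3): D4/G4 P4 -> E4/B4 P5 similar
  -> R2 @ bar 7 tick 0 v(2, 3): A4/G4 M2 -> B4/B4 P1 similar
  -> R1 @ bar 8 tick 0 v(1, 2): E4/B4 P5 -> A4/E5 P5 similar
  -> R1 @ bar 8 tick 0 v(1, 3): E4/B4 P5 -> A4/E5 P5 similar
  -> R1 @ bar 8 tick 0 v(2, 3): B4/B4 P1 -> E5/E5 P1 similar
  -> R2 @ bar 8 tick 0 v(0, 1): G3/E4 M6 -> A3/A4 P8 similar
  -> R2 @ bar 8 tick 0 v(0, 2): G3/B4 M3 -> A3/E5 P5 similar
  -> R2 @ bar 8 tick 0 v(0, 3): G3/B4 M3 -> A3/E5 P5 similar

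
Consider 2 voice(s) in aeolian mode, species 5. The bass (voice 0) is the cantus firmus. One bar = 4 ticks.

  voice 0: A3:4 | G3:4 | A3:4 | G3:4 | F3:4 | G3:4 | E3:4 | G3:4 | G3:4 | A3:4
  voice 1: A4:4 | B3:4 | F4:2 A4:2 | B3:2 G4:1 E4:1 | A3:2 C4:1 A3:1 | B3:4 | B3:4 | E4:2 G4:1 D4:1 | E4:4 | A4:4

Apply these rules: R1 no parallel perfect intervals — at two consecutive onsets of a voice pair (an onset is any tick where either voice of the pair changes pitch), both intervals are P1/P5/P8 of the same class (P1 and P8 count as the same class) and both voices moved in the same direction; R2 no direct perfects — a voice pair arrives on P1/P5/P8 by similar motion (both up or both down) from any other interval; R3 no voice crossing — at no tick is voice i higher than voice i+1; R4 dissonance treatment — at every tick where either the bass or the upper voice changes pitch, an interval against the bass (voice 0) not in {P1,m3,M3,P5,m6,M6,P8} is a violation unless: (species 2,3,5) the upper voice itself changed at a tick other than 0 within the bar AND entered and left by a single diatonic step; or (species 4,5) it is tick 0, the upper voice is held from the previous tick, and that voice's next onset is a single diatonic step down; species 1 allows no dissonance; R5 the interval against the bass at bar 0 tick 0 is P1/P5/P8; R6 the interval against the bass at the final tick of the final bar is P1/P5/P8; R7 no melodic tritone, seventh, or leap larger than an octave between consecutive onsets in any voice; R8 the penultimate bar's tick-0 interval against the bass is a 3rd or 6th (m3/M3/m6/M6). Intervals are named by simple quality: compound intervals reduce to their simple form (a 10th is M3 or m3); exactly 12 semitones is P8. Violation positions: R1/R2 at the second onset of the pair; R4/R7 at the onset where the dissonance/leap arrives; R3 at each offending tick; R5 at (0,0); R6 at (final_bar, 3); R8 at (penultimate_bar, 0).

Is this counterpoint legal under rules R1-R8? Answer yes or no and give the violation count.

bar 0: v0=A3 v1=A4 (P8)
bar 1: v0=G3 v1=B3 (M3)
bar 2: v0=A3 v1=F4 (m6)
bar 3: v0=G3 v1=B3 (M3)
bar 4: v0=F3 v1=A3 (M3)
bar 5: v0=G3 v1=B3 (M3)
bar 6: v0=E3 v1=B3 (P5)
bar 7: v0=G3 v1=E4 (M6)
bar 8: v0=G3 v1=E4 (M6)
bar 9: v0=A3 v1=A4 (P8)
  R7 @ bar1.0: A4->B3 leap 10st
  R7 @ bar2.0: B3->F4 leap 6st
  R7 @ bar3.0: A4->B3 leap 10st
  R2 @ bar9.0: G3/E4 M6 -> A3/A4 P8 similar

No (4 violations)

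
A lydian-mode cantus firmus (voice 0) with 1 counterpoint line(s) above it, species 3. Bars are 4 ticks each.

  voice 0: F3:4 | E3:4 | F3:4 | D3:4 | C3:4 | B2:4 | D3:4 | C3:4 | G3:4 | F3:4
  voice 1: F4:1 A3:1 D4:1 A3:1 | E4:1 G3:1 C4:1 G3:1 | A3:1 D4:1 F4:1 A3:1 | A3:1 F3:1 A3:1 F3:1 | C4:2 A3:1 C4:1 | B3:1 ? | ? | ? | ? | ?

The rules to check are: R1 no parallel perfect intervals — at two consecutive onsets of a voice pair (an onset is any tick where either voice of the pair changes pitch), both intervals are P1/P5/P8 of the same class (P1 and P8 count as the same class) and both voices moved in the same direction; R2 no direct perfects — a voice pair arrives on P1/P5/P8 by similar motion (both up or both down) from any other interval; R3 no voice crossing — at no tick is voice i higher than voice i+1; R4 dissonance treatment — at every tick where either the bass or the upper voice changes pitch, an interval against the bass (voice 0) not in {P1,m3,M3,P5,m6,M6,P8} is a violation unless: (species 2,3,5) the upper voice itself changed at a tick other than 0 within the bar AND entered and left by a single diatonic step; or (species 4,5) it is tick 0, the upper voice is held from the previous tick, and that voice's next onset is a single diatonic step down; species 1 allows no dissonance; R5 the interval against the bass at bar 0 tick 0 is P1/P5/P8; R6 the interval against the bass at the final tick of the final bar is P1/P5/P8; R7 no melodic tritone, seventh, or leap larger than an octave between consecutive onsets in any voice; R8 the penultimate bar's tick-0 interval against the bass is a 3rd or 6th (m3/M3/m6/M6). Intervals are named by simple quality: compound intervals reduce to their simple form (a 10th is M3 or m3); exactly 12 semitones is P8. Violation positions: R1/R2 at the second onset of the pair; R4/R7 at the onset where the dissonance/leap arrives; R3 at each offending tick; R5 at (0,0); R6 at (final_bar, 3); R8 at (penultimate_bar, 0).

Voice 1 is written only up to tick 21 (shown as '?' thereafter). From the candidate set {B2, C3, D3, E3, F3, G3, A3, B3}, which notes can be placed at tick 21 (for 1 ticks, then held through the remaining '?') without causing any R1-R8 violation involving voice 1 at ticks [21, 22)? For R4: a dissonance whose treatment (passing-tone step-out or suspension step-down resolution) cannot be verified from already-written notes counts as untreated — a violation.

B2: legal
C3: violates R4,R7
D3: legal
E3: violates R4
F3: violates R4,R7
G3: legal
A3: violates R4
B3: legal

{B2, B3, D3, G3}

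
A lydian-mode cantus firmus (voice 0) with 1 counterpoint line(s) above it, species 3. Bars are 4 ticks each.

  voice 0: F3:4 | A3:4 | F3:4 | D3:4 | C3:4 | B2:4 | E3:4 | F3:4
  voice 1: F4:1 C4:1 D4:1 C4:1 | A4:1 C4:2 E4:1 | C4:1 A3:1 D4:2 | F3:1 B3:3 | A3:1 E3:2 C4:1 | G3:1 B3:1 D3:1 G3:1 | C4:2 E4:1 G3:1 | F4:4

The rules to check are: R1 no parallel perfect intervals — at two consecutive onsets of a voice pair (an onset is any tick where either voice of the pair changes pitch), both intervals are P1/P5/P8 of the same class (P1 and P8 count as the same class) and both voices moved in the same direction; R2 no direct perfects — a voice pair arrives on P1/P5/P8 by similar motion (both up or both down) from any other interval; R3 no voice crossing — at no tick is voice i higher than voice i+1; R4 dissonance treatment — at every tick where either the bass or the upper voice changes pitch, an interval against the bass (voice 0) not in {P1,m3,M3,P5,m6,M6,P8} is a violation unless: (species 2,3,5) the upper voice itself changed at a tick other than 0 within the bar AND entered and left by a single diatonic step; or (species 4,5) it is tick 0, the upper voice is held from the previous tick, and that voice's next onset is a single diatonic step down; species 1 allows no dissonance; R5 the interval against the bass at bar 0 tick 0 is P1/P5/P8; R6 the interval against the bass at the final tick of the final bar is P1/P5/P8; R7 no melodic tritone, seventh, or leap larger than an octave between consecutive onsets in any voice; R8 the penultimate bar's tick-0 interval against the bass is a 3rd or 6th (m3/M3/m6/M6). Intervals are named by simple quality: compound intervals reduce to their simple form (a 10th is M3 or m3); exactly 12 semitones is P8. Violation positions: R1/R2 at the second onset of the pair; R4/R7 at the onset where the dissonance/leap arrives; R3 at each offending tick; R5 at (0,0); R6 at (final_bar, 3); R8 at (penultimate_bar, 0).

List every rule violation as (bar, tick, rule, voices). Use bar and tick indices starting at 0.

(1, 0, R2, (0, 1))
(2, 0, R1, (0, 1))
(3, 1, R7, (1,))
(7, 0, R2, (0, 1))
(7, 0, R7, (1,))

bar 0: v0=F3 v1=F4 downbeat P8
bar 1: v0=A3 v1=A4 downbeat P8
bar 2: v0=F3 v1=C4 downbeat P5
bar 3: v0=D3 v1=F3 downbeat m3
bar 4: v0=C3 v1=A3 downbeat M6
bar 5: v0=B2 v1=G3 downbeat m6
bar 6: v0=E3 v1=C4 downbeat m6
bar 7: v0=F3 v1=F4 downbeat P8
  -> R2 @ bar 1 tick 0 v(0, 1): F3/C4 P5 -> A3/A4 P8 similar
  -> R1 @ bar 2 tick 0 v(0, 1): A3/E4 P5 -> F3/C4 P5 similar
  -> R7 @ bar 3 tick 1 v(1,): F3->B3 leap 6st
  -> R2 @ bar 7 tick 0 v(0, 1): E3/G3 m3 -> F3/F4 P8 similar
  -> R7 @ bar 7 tick 0 v(1,): G3->F4 leap 10st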